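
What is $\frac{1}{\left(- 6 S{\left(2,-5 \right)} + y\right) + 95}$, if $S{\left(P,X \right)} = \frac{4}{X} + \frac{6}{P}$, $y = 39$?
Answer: $\frac{5}{604} \approx 0.0082781$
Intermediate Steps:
$\frac{1}{\left(- 6 S{\left(2,-5 \right)} + y\right) + 95} = \frac{1}{\left(- 6 \left(\frac{4}{-5} + \frac{6}{2}\right) + 39\right) + 95} = \frac{1}{\left(- 6 \left(4 \left(- \frac{1}{5}\right) + 6 \cdot \frac{1}{2}\right) + 39\right) + 95} = \frac{1}{\left(- 6 \left(- \frac{4}{5} + 3\right) + 39\right) + 95} = \frac{1}{\left(\left(-6\right) \frac{11}{5} + 39\right) + 95} = \frac{1}{\left(- \frac{66}{5} + 39\right) + 95} = \frac{1}{\frac{129}{5} + 95} = \frac{1}{\frac{604}{5}} = \frac{5}{604}$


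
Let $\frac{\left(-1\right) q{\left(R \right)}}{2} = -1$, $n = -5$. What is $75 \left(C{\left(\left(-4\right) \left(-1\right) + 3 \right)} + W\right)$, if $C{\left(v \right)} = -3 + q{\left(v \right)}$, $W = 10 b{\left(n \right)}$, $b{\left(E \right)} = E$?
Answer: $-3825$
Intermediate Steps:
$q{\left(R \right)} = 2$ ($q{\left(R \right)} = \left(-2\right) \left(-1\right) = 2$)
$W = -50$ ($W = 10 \left(-5\right) = -50$)
$C{\left(v \right)} = -1$ ($C{\left(v \right)} = -3 + 2 = -1$)
$75 \left(C{\left(\left(-4\right) \left(-1\right) + 3 \right)} + W\right) = 75 \left(-1 - 50\right) = 75 \left(-51\right) = -3825$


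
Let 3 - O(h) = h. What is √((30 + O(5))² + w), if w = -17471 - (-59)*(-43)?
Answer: 6*I*√534 ≈ 138.65*I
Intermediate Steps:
O(h) = 3 - h
w = -20008 (w = -17471 - 1*2537 = -17471 - 2537 = -20008)
√((30 + O(5))² + w) = √((30 + (3 - 1*5))² - 20008) = √((30 + (3 - 5))² - 20008) = √((30 - 2)² - 20008) = √(28² - 20008) = √(784 - 20008) = √(-19224) = 6*I*√534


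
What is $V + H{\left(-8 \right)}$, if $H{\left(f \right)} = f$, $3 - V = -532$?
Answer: $527$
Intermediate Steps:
$V = 535$ ($V = 3 - -532 = 3 + 532 = 535$)
$V + H{\left(-8 \right)} = 535 - 8 = 527$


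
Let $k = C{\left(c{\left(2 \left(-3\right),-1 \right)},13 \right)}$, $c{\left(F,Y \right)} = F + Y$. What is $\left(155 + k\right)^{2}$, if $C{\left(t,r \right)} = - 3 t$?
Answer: $30976$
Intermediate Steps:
$k = 21$ ($k = - 3 \left(2 \left(-3\right) - 1\right) = - 3 \left(-6 - 1\right) = \left(-3\right) \left(-7\right) = 21$)
$\left(155 + k\right)^{2} = \left(155 + 21\right)^{2} = 176^{2} = 30976$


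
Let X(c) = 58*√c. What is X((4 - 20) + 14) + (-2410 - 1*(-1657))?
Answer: -753 + 58*I*√2 ≈ -753.0 + 82.024*I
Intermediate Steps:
X((4 - 20) + 14) + (-2410 - 1*(-1657)) = 58*√((4 - 20) + 14) + (-2410 - 1*(-1657)) = 58*√(-16 + 14) + (-2410 + 1657) = 58*√(-2) - 753 = 58*(I*√2) - 753 = 58*I*√2 - 753 = -753 + 58*I*√2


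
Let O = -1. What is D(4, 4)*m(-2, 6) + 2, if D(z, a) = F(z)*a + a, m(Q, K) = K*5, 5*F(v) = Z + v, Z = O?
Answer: 194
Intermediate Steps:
Z = -1
F(v) = -⅕ + v/5 (F(v) = (-1 + v)/5 = -⅕ + v/5)
m(Q, K) = 5*K
D(z, a) = a + a*(-⅕ + z/5) (D(z, a) = (-⅕ + z/5)*a + a = a*(-⅕ + z/5) + a = a + a*(-⅕ + z/5))
D(4, 4)*m(-2, 6) + 2 = ((⅕)*4*(4 + 4))*(5*6) + 2 = ((⅕)*4*8)*30 + 2 = (32/5)*30 + 2 = 192 + 2 = 194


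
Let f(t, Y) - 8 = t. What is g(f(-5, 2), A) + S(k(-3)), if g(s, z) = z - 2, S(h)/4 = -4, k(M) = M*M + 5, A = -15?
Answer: -33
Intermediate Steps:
f(t, Y) = 8 + t
k(M) = 5 + M**2 (k(M) = M**2 + 5 = 5 + M**2)
S(h) = -16 (S(h) = 4*(-4) = -16)
g(s, z) = -2 + z
g(f(-5, 2), A) + S(k(-3)) = (-2 - 15) - 16 = -17 - 16 = -33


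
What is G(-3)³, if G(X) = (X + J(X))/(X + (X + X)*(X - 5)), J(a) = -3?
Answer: -8/3375 ≈ -0.0023704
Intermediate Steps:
G(X) = (-3 + X)/(X + 2*X*(-5 + X)) (G(X) = (X - 3)/(X + (X + X)*(X - 5)) = (-3 + X)/(X + (2*X)*(-5 + X)) = (-3 + X)/(X + 2*X*(-5 + X)))
G(-3)³ = ((-3 - 3)/((-3)*(-9 + 2*(-3))))³ = (-⅓*(-6)/(-9 - 6))³ = (-⅓*(-6)/(-15))³ = (-⅓*(-1/15)*(-6))³ = (-2/15)³ = -8/3375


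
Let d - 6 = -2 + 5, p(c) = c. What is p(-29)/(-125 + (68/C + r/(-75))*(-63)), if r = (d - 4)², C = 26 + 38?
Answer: 464/2735 ≈ 0.16965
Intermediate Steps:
C = 64
d = 9 (d = 6 + (-2 + 5) = 6 + 3 = 9)
r = 25 (r = (9 - 4)² = 5² = 25)
p(-29)/(-125 + (68/C + r/(-75))*(-63)) = -29/(-125 + (68/64 + 25/(-75))*(-63)) = -29/(-125 + (68*(1/64) + 25*(-1/75))*(-63)) = -29/(-125 + (17/16 - ⅓)*(-63)) = -29/(-125 + (35/48)*(-63)) = -29/(-125 - 735/16) = -29/(-2735/16) = -29*(-16/2735) = 464/2735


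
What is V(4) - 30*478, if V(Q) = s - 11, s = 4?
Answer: -14347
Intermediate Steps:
V(Q) = -7 (V(Q) = 4 - 11 = -7)
V(4) - 30*478 = -7 - 30*478 = -7 - 14340 = -14347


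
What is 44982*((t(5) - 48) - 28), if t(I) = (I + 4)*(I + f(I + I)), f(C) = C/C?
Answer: -989604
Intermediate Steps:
f(C) = 1
t(I) = (1 + I)*(4 + I) (t(I) = (I + 4)*(I + 1) = (4 + I)*(1 + I) = (1 + I)*(4 + I))
44982*((t(5) - 48) - 28) = 44982*(((4 + 5**2 + 5*5) - 48) - 28) = 44982*(((4 + 25 + 25) - 48) - 28) = 44982*((54 - 48) - 28) = 44982*(6 - 28) = 44982*(-22) = -989604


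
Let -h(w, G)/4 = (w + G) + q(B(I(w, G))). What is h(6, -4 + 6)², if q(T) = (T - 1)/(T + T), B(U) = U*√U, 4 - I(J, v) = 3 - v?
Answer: 31216/27 - 136*√3/9 ≈ 1130.0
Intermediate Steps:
I(J, v) = 1 + v (I(J, v) = 4 - (3 - v) = 4 + (-3 + v) = 1 + v)
B(U) = U^(3/2)
q(T) = (-1 + T)/(2*T) (q(T) = (-1 + T)/((2*T)) = (-1 + T)*(1/(2*T)) = (-1 + T)/(2*T))
h(w, G) = -4*G - 4*w - 2*(-1 + (1 + G)^(3/2))/(1 + G)^(3/2) (h(w, G) = -4*((w + G) + (-1 + (1 + G)^(3/2))/(2*((1 + G)^(3/2)))) = -4*((G + w) + (-1 + (1 + G)^(3/2))/(2*(1 + G)^(3/2))) = -4*(G + w + (-1 + (1 + G)^(3/2))/(2*(1 + G)^(3/2))) = -4*G - 4*w - 2*(-1 + (1 + G)^(3/2))/(1 + G)^(3/2))
h(6, -4 + 6)² = (-2 - 4*(-4 + 6) - 4*6 + 2/(1 + (-4 + 6))^(3/2))² = (-2 - 4*2 - 24 + 2/(1 + 2)^(3/2))² = (-2 - 8 - 24 + 2/3^(3/2))² = (-2 - 8 - 24 + 2*(√3/9))² = (-2 - 8 - 24 + 2*√3/9)² = (-34 + 2*√3/9)²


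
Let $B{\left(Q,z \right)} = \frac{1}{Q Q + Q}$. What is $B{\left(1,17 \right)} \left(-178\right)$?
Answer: $-89$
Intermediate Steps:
$B{\left(Q,z \right)} = \frac{1}{Q + Q^{2}}$ ($B{\left(Q,z \right)} = \frac{1}{Q^{2} + Q} = \frac{1}{Q + Q^{2}}$)
$B{\left(1,17 \right)} \left(-178\right) = \frac{1}{1 \left(1 + 1\right)} \left(-178\right) = 1 \cdot \frac{1}{2} \left(-178\right) = \frac{1}{2} \left(-178\right) = -89$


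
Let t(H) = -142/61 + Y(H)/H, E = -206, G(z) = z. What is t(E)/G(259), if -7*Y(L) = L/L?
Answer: -204703/22782158 ≈ -0.0089852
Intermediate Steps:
Y(L) = -⅐ (Y(L) = -L/(7*L) = -⅐*1 = -⅐)
t(H) = -142/61 - 1/(7*H)
t(E)/G(259) = ((1/427)*(-61 - 994*(-206))/(-206))/259 = ((1/427)*(-1/206)*(-61 + 204764))*(1/259) = ((1/427)*(-1/206)*204703)*(1/259) = -204703/87962*1/259 = -204703/22782158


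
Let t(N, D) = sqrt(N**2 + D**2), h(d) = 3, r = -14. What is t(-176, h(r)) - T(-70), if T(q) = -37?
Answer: 37 + sqrt(30985) ≈ 213.03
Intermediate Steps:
t(N, D) = sqrt(D**2 + N**2)
t(-176, h(r)) - T(-70) = sqrt(3**2 + (-176)**2) - 1*(-37) = sqrt(9 + 30976) + 37 = sqrt(30985) + 37 = 37 + sqrt(30985)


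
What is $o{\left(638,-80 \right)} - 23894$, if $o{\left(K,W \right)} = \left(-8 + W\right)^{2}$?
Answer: $-16150$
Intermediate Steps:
$o{\left(638,-80 \right)} - 23894 = \left(-8 - 80\right)^{2} - 23894 = \left(-88\right)^{2} + \left(-229354 + 205460\right) = 7744 - 23894 = -16150$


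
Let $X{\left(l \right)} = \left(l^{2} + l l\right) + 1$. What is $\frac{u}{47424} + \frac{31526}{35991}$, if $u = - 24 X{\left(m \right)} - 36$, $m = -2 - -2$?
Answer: $\frac{124410797}{142236432} \approx 0.87468$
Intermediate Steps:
$m = 0$ ($m = -2 + 2 = 0$)
$X{\left(l \right)} = 1 + 2 l^{2}$ ($X{\left(l \right)} = \left(l^{2} + l^{2}\right) + 1 = 2 l^{2} + 1 = 1 + 2 l^{2}$)
$u = -60$ ($u = - 24 \left(1 + 2 \cdot 0^{2}\right) - 36 = - 24 \left(1 + 2 \cdot 0\right) - 36 = - 24 \left(1 + 0\right) - 36 = \left(-24\right) 1 - 36 = -24 - 36 = -60$)
$\frac{u}{47424} + \frac{31526}{35991} = - \frac{60}{47424} + \frac{31526}{35991} = \left(-60\right) \frac{1}{47424} + 31526 \cdot \frac{1}{35991} = - \frac{5}{3952} + \frac{31526}{35991} = \frac{124410797}{142236432}$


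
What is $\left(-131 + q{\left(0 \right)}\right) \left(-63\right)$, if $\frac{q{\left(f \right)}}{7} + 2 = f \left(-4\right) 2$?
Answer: $9135$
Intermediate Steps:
$q{\left(f \right)} = -14 - 56 f$ ($q{\left(f \right)} = -14 + 7 f \left(-4\right) 2 = -14 + 7 - 4 f 2 = -14 + 7 \left(- 8 f\right) = -14 - 56 f$)
$\left(-131 + q{\left(0 \right)}\right) \left(-63\right) = \left(-131 - 14\right) \left(-63\right) = \left(-145\right) \left(-63\right) = 9135$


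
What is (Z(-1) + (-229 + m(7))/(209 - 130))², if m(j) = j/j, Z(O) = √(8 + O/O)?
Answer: 81/6241 ≈ 0.012979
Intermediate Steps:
Z(O) = 3 (Z(O) = √(8 + 1) = √9 = 3)
m(j) = 1
(Z(-1) + (-229 + m(7))/(209 - 130))² = (3 + (-229 + 1)/(209 - 130))² = (3 - 228/79)² = (9/79)² = 81/6241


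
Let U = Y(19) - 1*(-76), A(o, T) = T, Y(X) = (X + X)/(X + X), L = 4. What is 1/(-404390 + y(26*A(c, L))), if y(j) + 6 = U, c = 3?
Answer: -1/404319 ≈ -2.4733e-6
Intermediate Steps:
Y(X) = 1 (Y(X) = (2*X)/((2*X)) = (2*X)*(1/(2*X)) = 1)
U = 77 (U = 1 - 1*(-76) = 1 + 76 = 77)
y(j) = 71 (y(j) = -6 + 77 = 71)
1/(-404390 + y(26*A(c, L))) = 1/(-404390 + 71) = 1/(-404319) = -1/404319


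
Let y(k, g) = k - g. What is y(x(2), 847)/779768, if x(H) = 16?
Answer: -831/779768 ≈ -0.0010657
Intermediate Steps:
y(x(2), 847)/779768 = (16 - 1*847)/779768 = (16 - 847)*(1/779768) = -831*1/779768 = -831/779768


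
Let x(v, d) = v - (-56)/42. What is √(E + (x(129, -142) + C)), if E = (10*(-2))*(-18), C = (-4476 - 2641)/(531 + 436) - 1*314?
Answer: 4*√88877937/2901 ≈ 12.999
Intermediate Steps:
x(v, d) = 4/3 + v (x(v, d) = v - (-56)/42 = v - 1*(-4/3) = v + 4/3 = 4/3 + v)
C = -310755/967 (C = -7117/967 - 314 = -310755/967 ≈ -321.36)
E = 360 (E = -20*(-18) = 360)
√(E + (x(129, -142) + C)) = √(360 + ((4/3 + 129) - 310755/967)) = √(360 + (391/3 - 310755/967)) = √(360 - 554168/2901) = √(490192/2901) = 4*√88877937/2901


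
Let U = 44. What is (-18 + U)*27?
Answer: 702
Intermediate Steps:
(-18 + U)*27 = (-18 + 44)*27 = 26*27 = 702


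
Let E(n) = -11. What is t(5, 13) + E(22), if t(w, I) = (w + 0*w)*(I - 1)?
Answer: 49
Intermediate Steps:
t(w, I) = w*(-1 + I) (t(w, I) = (w + 0)*(-1 + I) = w*(-1 + I))
t(5, 13) + E(22) = 5*(-1 + 13) - 11 = 5*12 - 11 = 60 - 11 = 49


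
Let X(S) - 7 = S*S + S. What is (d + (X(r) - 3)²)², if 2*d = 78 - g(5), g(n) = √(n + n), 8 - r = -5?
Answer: (69270 - √10)²/4 ≈ 1.1995e+9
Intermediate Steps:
r = 13 (r = 8 - 1*(-5) = 8 + 5 = 13)
g(n) = √2*√n (g(n) = √(2*n) = √2*√n)
X(S) = 7 + S + S² (X(S) = 7 + (S*S + S) = 7 + (S² + S) = 7 + (S + S²) = 7 + S + S²)
d = 39 - √10/2 (d = (78 - √2*√5)/2 = (78 - √10)/2 = 39 - √10/2 ≈ 37.419)
(d + (X(r) - 3)²)² = ((39 - √10/2) + ((7 + 13 + 13²) - 3)²)² = ((39 - √10/2) + ((7 + 13 + 169) - 3)²)² = ((39 - √10/2) + (189 - 3)²)² = ((39 - √10/2) + 186²)² = ((39 - √10/2) + 34596)² = (34635 - √10/2)²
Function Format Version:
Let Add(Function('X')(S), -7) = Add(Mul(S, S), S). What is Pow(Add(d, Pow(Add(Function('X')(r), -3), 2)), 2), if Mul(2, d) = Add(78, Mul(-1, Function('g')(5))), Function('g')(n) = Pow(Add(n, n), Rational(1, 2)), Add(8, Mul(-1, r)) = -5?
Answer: Mul(Rational(1, 4), Pow(Add(69270, Mul(-1, Pow(10, Rational(1, 2)))), 2)) ≈ 1.1995e+9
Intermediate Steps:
r = 13 (r = Add(8, Mul(-1, -5)) = Add(8, 5) = 13)
Function('g')(n) = Mul(Pow(2, Rational(1, 2)), Pow(n, Rational(1, 2))) (Function('g')(n) = Pow(Mul(2, n), Rational(1, 2)) = Mul(Pow(2, Rational(1, 2)), Pow(n, Rational(1, 2))))
Function('X')(S) = Add(7, S, Pow(S, 2)) (Function('X')(S) = Add(7, Add(Mul(S, S), S)) = Add(7, Add(Pow(S, 2), S)) = Add(7, Add(S, Pow(S, 2))) = Add(7, S, Pow(S, 2)))
d = Add(39, Mul(Rational(-1, 2), Pow(10, Rational(1, 2)))) (d = Mul(Rational(1, 2), Add(78, Mul(-1, Mul(Pow(2, Rational(1, 2)), Pow(5, Rational(1, 2)))))) = Mul(Rational(1, 2), Add(78, Mul(-1, Pow(10, Rational(1, 2))))) = Add(39, Mul(Rational(-1, 2), Pow(10, Rational(1, 2)))) ≈ 37.419)
Pow(Add(d, Pow(Add(Function('X')(r), -3), 2)), 2) = Pow(Add(Add(39, Mul(Rational(-1, 2), Pow(10, Rational(1, 2)))), Pow(Add(Add(7, 13, Pow(13, 2)), -3), 2)), 2) = Pow(Add(Add(39, Mul(Rational(-1, 2), Pow(10, Rational(1, 2)))), Pow(Add(Add(7, 13, 169), -3), 2)), 2) = Pow(Add(Add(39, Mul(Rational(-1, 2), Pow(10, Rational(1, 2)))), Pow(Add(189, -3), 2)), 2) = Pow(Add(Add(39, Mul(Rational(-1, 2), Pow(10, Rational(1, 2)))), Pow(186, 2)), 2) = Pow(Add(Add(39, Mul(Rational(-1, 2), Pow(10, Rational(1, 2)))), 34596), 2) = Pow(Add(34635, Mul(Rational(-1, 2), Pow(10, Rational(1, 2)))), 2)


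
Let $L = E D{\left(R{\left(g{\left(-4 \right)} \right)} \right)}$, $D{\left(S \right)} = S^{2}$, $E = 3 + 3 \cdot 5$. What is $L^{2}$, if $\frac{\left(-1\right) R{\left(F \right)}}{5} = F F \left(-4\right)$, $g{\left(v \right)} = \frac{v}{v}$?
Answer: $51840000$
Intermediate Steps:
$g{\left(v \right)} = 1$
$R{\left(F \right)} = 20 F^{2}$ ($R{\left(F \right)} = - 5 F F \left(-4\right) = - 5 F^{2} \left(-4\right) = - 5 \left(- 4 F^{2}\right) = 20 F^{2}$)
$E = 18$ ($E = 3 + 15 = 18$)
$L = 7200$ ($L = 18 \left(20 \cdot 1^{2}\right)^{2} = 18 \left(20 \cdot 1\right)^{2} = 18 \cdot 20^{2} = 18 \cdot 400 = 7200$)
$L^{2} = 7200^{2} = 51840000$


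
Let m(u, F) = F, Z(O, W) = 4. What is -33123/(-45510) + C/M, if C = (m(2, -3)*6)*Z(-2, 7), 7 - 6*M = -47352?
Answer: 516337279/718436030 ≈ 0.71870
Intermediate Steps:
M = 47359/6 (M = 7/6 - ⅙*(-47352) = 7/6 + 7892 = 47359/6 ≈ 7893.2)
C = -72 (C = -3*6*4 = -18*4 = -72)
-33123/(-45510) + C/M = -33123/(-45510) - 72/47359/6 = -33123*(-1/45510) - 72*6/47359 = 11041/15170 - 432/47359 = 516337279/718436030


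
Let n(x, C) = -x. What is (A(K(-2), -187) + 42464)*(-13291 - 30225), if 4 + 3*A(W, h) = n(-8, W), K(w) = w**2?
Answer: -5543764336/3 ≈ -1.8479e+9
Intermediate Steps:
A(W, h) = 4/3 (A(W, h) = -4/3 + (-1*(-8))/3 = -4/3 + (1/3)*8 = -4/3 + 8/3 = 4/3)
(A(K(-2), -187) + 42464)*(-13291 - 30225) = (4/3 + 42464)*(-13291 - 30225) = (127396/3)*(-43516) = -5543764336/3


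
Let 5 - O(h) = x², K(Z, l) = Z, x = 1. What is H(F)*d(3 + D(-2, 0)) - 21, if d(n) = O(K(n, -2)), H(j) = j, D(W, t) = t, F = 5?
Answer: -1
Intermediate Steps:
O(h) = 4 (O(h) = 5 - 1*1² = 5 - 1*1 = 5 - 1 = 4)
d(n) = 4
H(F)*d(3 + D(-2, 0)) - 21 = 5*4 - 21 = 20 - 21 = -1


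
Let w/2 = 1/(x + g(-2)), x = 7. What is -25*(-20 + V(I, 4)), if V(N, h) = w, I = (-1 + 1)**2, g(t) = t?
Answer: 490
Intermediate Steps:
I = 0 (I = 0**2 = 0)
w = 2/5 (w = 2/(7 - 2) = 2/5 ≈ 0.40000)
V(N, h) = 2/5
-25*(-20 + V(I, 4)) = -25*(-20 + 2/5) = -25*(-98)/5 = -1*(-490) = 490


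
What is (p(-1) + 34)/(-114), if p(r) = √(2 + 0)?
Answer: -17/57 - √2/114 ≈ -0.31065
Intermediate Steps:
p(r) = √2
(p(-1) + 34)/(-114) = (√2 + 34)/(-114) = -(34 + √2)/114 = -17/57 - √2/114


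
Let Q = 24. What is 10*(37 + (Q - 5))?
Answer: 560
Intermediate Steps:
10*(37 + (Q - 5)) = 10*(37 + (24 - 5)) = 10*(37 + 19) = 10*56 = 560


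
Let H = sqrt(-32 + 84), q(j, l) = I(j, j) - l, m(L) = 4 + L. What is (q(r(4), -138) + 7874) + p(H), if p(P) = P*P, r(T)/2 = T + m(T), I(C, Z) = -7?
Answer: 8057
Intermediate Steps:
r(T) = 8 + 4*T (r(T) = 2*(T + (4 + T)) = 2*(4 + 2*T) = 8 + 4*T)
q(j, l) = -7 - l
H = 2*sqrt(13) (H = sqrt(52) = 2*sqrt(13) ≈ 7.2111)
p(P) = P**2
(q(r(4), -138) + 7874) + p(H) = ((-7 - 1*(-138)) + 7874) + (2*sqrt(13))**2 = ((-7 + 138) + 7874) + 52 = (131 + 7874) + 52 = 8005 + 52 = 8057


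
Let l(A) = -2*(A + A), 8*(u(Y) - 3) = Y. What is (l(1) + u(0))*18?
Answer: -18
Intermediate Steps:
u(Y) = 3 + Y/8
l(A) = -4*A
(l(1) + u(0))*18 = (-4*1 + (3 + (⅛)*0))*18 = (-4 + (3 + 0))*18 = (-4 + 3)*18 = -1*18 = -18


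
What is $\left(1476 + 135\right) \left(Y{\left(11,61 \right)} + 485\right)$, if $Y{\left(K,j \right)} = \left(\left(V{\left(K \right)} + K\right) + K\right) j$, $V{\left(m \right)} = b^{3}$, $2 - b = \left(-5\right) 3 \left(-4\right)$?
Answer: $-19170908055$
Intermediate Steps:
$b = -58$ ($b = 2 - \left(-5\right) 3 \left(-4\right) = 2 - \left(-15\right) \left(-4\right) = 2 - 60 = -58$)
$V{\left(m \right)} = -195112$ ($V{\left(m \right)} = \left(-58\right)^{3} = -195112$)
$Y{\left(K,j \right)} = j \left(-195112 + 2 K\right)$ ($Y{\left(K,j \right)} = \left(\left(-195112 + K\right) + K\right) j = \left(-195112 + 2 K\right) j = j \left(-195112 + 2 K\right)$)
$\left(1476 + 135\right) \left(Y{\left(11,61 \right)} + 485\right) = \left(1476 + 135\right) \left(2 \cdot 61 \left(-97556 + 11\right) + 485\right) = 1611 \left(2 \cdot 61 \left(-97545\right) + 485\right) = 1611 \left(-11900490 + 485\right) = 1611 \left(-11900005\right) = -19170908055$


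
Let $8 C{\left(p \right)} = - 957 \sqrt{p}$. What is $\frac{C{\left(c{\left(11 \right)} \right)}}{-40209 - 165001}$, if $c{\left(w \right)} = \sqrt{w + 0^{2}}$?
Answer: $\frac{957 \sqrt[4]{11}}{1641680} \approx 0.0010616$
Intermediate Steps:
$c{\left(w \right)} = \sqrt{w}$ ($c{\left(w \right)} = \sqrt{w + 0} = \sqrt{w}$)
$C{\left(p \right)} = - \frac{957 \sqrt{p}}{8}$ ($C{\left(p \right)} = \frac{\left(-957\right) \sqrt{p}}{8} = - \frac{957 \sqrt{p}}{8}$)
$\frac{C{\left(c{\left(11 \right)} \right)}}{-40209 - 165001} = \frac{\left(- \frac{957}{8}\right) \sqrt{\sqrt{11}}}{-40209 - 165001} = \frac{\left(- \frac{957}{8}\right) \sqrt[4]{11}}{-205210} = - \frac{957 \sqrt[4]{11}}{8} \left(- \frac{1}{205210}\right) = \frac{957 \sqrt[4]{11}}{1641680}$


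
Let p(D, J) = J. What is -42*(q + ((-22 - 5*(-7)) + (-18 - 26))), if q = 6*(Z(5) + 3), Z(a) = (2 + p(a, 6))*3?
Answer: -5502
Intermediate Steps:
Z(a) = 24 (Z(a) = (2 + 6)*3 = 8*3 = 24)
q = 162 (q = 6*(24 + 3) = 6*27 = 162)
-42*(q + ((-22 - 5*(-7)) + (-18 - 26))) = -42*(162 + ((-22 - 5*(-7)) + (-18 - 26))) = -42*(162 + ((-22 + 35) - 44)) = -42*(162 + (13 - 44)) = -42*(162 - 31) = -42*131 = -1*5502 = -5502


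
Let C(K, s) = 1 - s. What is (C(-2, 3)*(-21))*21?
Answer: 882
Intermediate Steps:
(C(-2, 3)*(-21))*21 = ((1 - 1*3)*(-21))*21 = ((1 - 3)*(-21))*21 = -2*(-21)*21 = 42*21 = 882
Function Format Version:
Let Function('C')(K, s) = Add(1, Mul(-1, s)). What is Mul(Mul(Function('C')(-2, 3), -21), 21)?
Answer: 882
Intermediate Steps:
Mul(Mul(Function('C')(-2, 3), -21), 21) = Mul(Mul(Add(1, Mul(-1, 3)), -21), 21) = Mul(Mul(Add(1, -3), -21), 21) = Mul(Mul(-2, -21), 21) = Mul(42, 21) = 882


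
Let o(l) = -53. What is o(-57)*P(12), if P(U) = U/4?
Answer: -159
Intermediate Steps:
P(U) = U/4 (P(U) = U*(1/4) = U/4)
o(-57)*P(12) = -53*12/4 = -53*3 = -159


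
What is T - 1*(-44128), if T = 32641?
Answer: 76769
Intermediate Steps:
T - 1*(-44128) = 32641 - 1*(-44128) = 32641 + 44128 = 76769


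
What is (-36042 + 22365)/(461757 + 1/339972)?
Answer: -4649797044/156984450805 ≈ -0.029619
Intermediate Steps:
(-36042 + 22365)/(461757 + 1/339972) = -13677/(461757 + 1/339972) = -13677/156984450805/339972 = -13677*339972/156984450805 = -4649797044/156984450805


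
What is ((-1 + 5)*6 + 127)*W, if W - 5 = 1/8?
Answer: 6191/8 ≈ 773.88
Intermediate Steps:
W = 41/8 (W = 5 + 1/8 = 5 + ⅛ = 41/8 ≈ 5.1250)
((-1 + 5)*6 + 127)*W = ((-1 + 5)*6 + 127)*(41/8) = (4*6 + 127)*(41/8) = (24 + 127)*(41/8) = 151*(41/8) = 6191/8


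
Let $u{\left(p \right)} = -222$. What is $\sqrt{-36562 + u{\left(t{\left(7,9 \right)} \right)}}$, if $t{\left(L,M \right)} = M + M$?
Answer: $44 i \sqrt{19} \approx 191.79 i$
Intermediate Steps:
$t{\left(L,M \right)} = 2 M$
$\sqrt{-36562 + u{\left(t{\left(7,9 \right)} \right)}} = \sqrt{-36562 - 222} = \sqrt{-36784} = 44 i \sqrt{19}$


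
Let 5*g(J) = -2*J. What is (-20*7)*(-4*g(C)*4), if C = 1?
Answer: -896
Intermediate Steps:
g(J) = -2*J/5 (g(J) = (-2*J)/5 = -2*J/5)
(-20*7)*(-4*g(C)*4) = (-20*7)*(-(-8)/5*4) = -140*(-4*(-⅖))*4 = -224*4 = -140*32/5 = -896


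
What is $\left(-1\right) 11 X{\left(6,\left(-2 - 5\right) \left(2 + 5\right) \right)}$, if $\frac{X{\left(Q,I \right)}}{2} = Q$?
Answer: $-132$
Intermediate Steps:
$X{\left(Q,I \right)} = 2 Q$
$\left(-1\right) 11 X{\left(6,\left(-2 - 5\right) \left(2 + 5\right) \right)} = \left(-1\right) 11 \cdot 2 \cdot 6 = \left(-11\right) 12 = -132$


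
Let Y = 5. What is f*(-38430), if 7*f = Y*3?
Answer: -82350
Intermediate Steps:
f = 15/7 (f = (5*3)/7 = (1/7)*15 = 15/7 ≈ 2.1429)
f*(-38430) = (15/7)*(-38430) = -82350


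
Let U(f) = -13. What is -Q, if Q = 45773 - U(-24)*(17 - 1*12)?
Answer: -45838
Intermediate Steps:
Q = 45838 (Q = 45773 - (-13)*(17 - 1*12) = 45773 - (-13)*(17 - 12) = 45773 - (-13)*5 = 45773 - 1*(-65) = 45773 + 65 = 45838)
-Q = -1*45838 = -45838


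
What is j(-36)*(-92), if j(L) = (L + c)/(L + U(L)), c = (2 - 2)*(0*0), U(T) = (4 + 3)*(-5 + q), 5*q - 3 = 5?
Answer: -720/13 ≈ -55.385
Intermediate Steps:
q = 8/5 (q = ⅗ + (⅕)*5 = ⅗ + 1 = 8/5 ≈ 1.6000)
U(T) = -119/5 (U(T) = (4 + 3)*(-5 + 8/5) = 7*(-17/5) = -119/5)
c = 0 (c = 0*0 = 0)
j(L) = L/(-119/5 + L) (j(L) = (L + 0)/(L - 119/5) = L/(-119/5 + L))
j(-36)*(-92) = (5*(-36)/(-119 + 5*(-36)))*(-92) = (5*(-36)/(-119 - 180))*(-92) = (5*(-36)/(-299))*(-92) = (5*(-36)*(-1/299))*(-92) = (180/299)*(-92) = -720/13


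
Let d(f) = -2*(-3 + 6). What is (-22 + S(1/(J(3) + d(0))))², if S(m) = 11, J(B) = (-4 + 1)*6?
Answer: 121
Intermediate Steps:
J(B) = -18 (J(B) = -3*6 = -18)
d(f) = -6 (d(f) = -2*3 = -6)
(-22 + S(1/(J(3) + d(0))))² = (-22 + 11)² = (-11)² = 121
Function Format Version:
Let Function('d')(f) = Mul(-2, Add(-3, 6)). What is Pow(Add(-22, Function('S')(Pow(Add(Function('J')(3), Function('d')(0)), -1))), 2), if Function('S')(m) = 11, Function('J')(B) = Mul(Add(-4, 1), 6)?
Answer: 121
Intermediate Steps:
Function('J')(B) = -18 (Function('J')(B) = Mul(-3, 6) = -18)
Function('d')(f) = -6 (Function('d')(f) = Mul(-2, 3) = -6)
Pow(Add(-22, Function('S')(Pow(Add(Function('J')(3), Function('d')(0)), -1))), 2) = Pow(Add(-22, 11), 2) = Pow(-11, 2) = 121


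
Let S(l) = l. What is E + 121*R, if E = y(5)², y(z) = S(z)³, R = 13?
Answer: 17198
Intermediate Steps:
y(z) = z³
E = 15625 (E = (5³)² = 125² = 15625)
E + 121*R = 15625 + 121*13 = 15625 + 1573 = 17198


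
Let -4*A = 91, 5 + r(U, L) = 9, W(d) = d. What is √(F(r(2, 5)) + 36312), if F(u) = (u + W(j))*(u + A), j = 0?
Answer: √36237 ≈ 190.36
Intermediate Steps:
r(U, L) = 4 (r(U, L) = -5 + 9 = 4)
A = -91/4 (A = -¼*91 = -91/4 ≈ -22.750)
F(u) = u*(-91/4 + u) (F(u) = (u + 0)*(u - 91/4) = u*(-91/4 + u))
√(F(r(2, 5)) + 36312) = √((¼)*4*(-91 + 4*4) + 36312) = √((¼)*4*(-91 + 16) + 36312) = √((¼)*4*(-75) + 36312) = √(-75 + 36312) = √36237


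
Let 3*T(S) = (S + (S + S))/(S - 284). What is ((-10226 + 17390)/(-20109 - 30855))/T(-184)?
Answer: -69849/195362 ≈ -0.35754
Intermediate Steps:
T(S) = S/(-284 + S) (T(S) = ((S + (S + S))/(S - 284))/3 = ((S + 2*S)/(-284 + S))/3 = ((3*S)/(-284 + S))/3 = (3*S/(-284 + S))/3 = S/(-284 + S))
((-10226 + 17390)/(-20109 - 30855))/T(-184) = ((-10226 + 17390)/(-20109 - 30855))/((-184/(-284 - 184))) = (7164/(-50964))/((-184/(-468))) = (7164*(-1/50964))/((-184*(-1/468))) = -597/(4247*46/117) = -597/4247*117/46 = -69849/195362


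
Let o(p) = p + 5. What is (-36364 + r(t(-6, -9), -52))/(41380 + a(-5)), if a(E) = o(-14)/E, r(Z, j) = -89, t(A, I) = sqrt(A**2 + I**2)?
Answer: -182265/206909 ≈ -0.88089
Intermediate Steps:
o(p) = 5 + p
a(E) = -9/E (a(E) = (5 - 14)/E = -9/E)
(-36364 + r(t(-6, -9), -52))/(41380 + a(-5)) = (-36364 - 89)/(41380 - 9/(-5)) = -36453/(41380 - 9*(-1/5)) = -36453/(41380 + 9/5) = -36453/206909/5 = -36453*5/206909 = -182265/206909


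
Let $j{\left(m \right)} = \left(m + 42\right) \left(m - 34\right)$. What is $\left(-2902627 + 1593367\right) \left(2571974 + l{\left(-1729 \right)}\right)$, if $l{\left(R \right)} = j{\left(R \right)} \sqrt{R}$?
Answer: $-3367382679240 - 3893976216060 i \sqrt{1729} \approx -3.3674 \cdot 10^{12} - 1.6192 \cdot 10^{14} i$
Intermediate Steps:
$j{\left(m \right)} = \left(-34 + m\right) \left(42 + m\right)$ ($j{\left(m \right)} = \left(42 + m\right) \left(-34 + m\right) = \left(-34 + m\right) \left(42 + m\right)$)
$l{\left(R \right)} = \sqrt{R} \left(-1428 + R^{2} + 8 R\right)$ ($l{\left(R \right)} = \left(-1428 + R^{2} + 8 R\right) \sqrt{R} = \sqrt{R} \left(-1428 + R^{2} + 8 R\right)$)
$\left(-2902627 + 1593367\right) \left(2571974 + l{\left(-1729 \right)}\right) = \left(-2902627 + 1593367\right) \left(2571974 + \sqrt{-1729} \left(-1428 + \left(-1729\right)^{2} + 8 \left(-1729\right)\right)\right) = - 1309260 \left(2571974 + i \sqrt{1729} \left(-1428 + 2989441 - 13832\right)\right) = - 1309260 \left(2571974 + i \sqrt{1729} \cdot 2974181\right) = - 1309260 \left(2571974 + 2974181 i \sqrt{1729}\right) = -3367382679240 - 3893976216060 i \sqrt{1729}$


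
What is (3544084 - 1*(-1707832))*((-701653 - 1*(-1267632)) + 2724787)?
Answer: 17282826607656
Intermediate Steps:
(3544084 - 1*(-1707832))*((-701653 - 1*(-1267632)) + 2724787) = (3544084 + 1707832)*((-701653 + 1267632) + 2724787) = 5251916*(565979 + 2724787) = 5251916*3290766 = 17282826607656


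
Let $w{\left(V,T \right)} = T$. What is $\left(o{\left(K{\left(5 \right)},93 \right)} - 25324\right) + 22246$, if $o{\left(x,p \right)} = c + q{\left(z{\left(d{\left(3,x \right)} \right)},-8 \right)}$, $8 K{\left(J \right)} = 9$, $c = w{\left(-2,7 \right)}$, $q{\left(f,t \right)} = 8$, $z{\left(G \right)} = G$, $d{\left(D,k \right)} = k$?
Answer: $-3063$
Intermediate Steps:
$c = 7$
$K{\left(J \right)} = \frac{9}{8}$ ($K{\left(J \right)} = \frac{1}{8} \cdot 9 = \frac{9}{8}$)
$o{\left(x,p \right)} = 15$ ($o{\left(x,p \right)} = 7 + 8 = 15$)
$\left(o{\left(K{\left(5 \right)},93 \right)} - 25324\right) + 22246 = \left(15 - 25324\right) + 22246 = -25309 + 22246 = -3063$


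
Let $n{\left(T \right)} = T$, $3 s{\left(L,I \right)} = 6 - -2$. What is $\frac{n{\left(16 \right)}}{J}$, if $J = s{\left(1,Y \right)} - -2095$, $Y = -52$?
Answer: $\frac{48}{6293} \approx 0.0076275$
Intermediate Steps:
$s{\left(L,I \right)} = \frac{8}{3}$ ($s{\left(L,I \right)} = \frac{6 - -2}{3} = \frac{6 + 2}{3} = \frac{1}{3} \cdot 8 = \frac{8}{3}$)
$J = \frac{6293}{3}$ ($J = \frac{8}{3} - -2095 = \frac{8}{3} + 2095 = \frac{6293}{3} \approx 2097.7$)
$\frac{n{\left(16 \right)}}{J} = \frac{16}{\frac{6293}{3}} = 16 \cdot \frac{3}{6293} = \frac{48}{6293}$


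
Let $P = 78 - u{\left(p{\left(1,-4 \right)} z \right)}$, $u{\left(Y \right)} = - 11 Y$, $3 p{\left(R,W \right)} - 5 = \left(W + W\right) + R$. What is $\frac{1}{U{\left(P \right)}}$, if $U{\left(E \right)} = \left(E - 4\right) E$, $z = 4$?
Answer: $\frac{9}{19564} \approx 0.00046003$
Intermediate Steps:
$p{\left(R,W \right)} = \frac{5}{3} + \frac{R}{3} + \frac{2 W}{3}$ ($p{\left(R,W \right)} = \frac{5}{3} + \frac{\left(W + W\right) + R}{3} = \frac{5}{3} + \frac{2 W + R}{3} = \frac{5}{3} + \frac{R + 2 W}{3} = \frac{5}{3} + \left(\frac{R}{3} + \frac{2 W}{3}\right) = \frac{5}{3} + \frac{R}{3} + \frac{2 W}{3}$)
$P = \frac{146}{3}$ ($P = 78 - - 11 \left(\frac{5}{3} + \frac{1}{3} \cdot 1 + \frac{2}{3} \left(-4\right)\right) 4 = 78 - - 11 \left(\frac{5}{3} + \frac{1}{3} - \frac{8}{3}\right) 4 = 78 - - 11 \left(\left(- \frac{2}{3}\right) 4\right) = 78 - \left(-11\right) \left(- \frac{8}{3}\right) = 78 - \frac{88}{3} = \frac{146}{3} \approx 48.667$)
$U{\left(E \right)} = E \left(-4 + E\right)$ ($U{\left(E \right)} = \left(-4 + E\right) E = E \left(-4 + E\right)$)
$\frac{1}{U{\left(P \right)}} = \frac{1}{\frac{146}{3} \left(-4 + \frac{146}{3}\right)} = \frac{1}{\frac{146}{3} \cdot \frac{134}{3}} = \frac{1}{\frac{19564}{9}} = \frac{9}{19564}$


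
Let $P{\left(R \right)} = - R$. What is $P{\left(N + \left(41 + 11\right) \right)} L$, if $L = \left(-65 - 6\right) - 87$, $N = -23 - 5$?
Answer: $3792$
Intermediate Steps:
$N = -28$
$L = -158$ ($L = -71 - 87 = -158$)
$P{\left(N + \left(41 + 11\right) \right)} L = - (-28 + \left(41 + 11\right)) \left(-158\right) = - (-28 + 52) \left(-158\right) = \left(-1\right) 24 \left(-158\right) = \left(-24\right) \left(-158\right) = 3792$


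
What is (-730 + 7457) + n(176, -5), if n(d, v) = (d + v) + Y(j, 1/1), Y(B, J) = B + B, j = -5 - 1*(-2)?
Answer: 6892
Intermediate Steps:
j = -3 (j = -5 + 2 = -3)
Y(B, J) = 2*B
n(d, v) = -6 + d + v (n(d, v) = (d + v) + 2*(-3) = (d + v) - 6 = -6 + d + v)
(-730 + 7457) + n(176, -5) = (-730 + 7457) + (-6 + 176 - 5) = 6727 + 165 = 6892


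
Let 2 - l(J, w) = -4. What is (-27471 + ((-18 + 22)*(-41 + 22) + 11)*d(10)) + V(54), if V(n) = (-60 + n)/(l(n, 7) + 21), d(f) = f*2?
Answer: -258941/9 ≈ -28771.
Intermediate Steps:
l(J, w) = 6 (l(J, w) = 2 - 1*(-4) = 2 + 4 = 6)
d(f) = 2*f
V(n) = -20/9 + n/27 (V(n) = (-60 + n)/(6 + 21) = (-60 + n)/27 = (-60 + n)*(1/27) = -20/9 + n/27)
(-27471 + ((-18 + 22)*(-41 + 22) + 11)*d(10)) + V(54) = (-27471 + ((-18 + 22)*(-41 + 22) + 11)*(2*10)) + (-20/9 + (1/27)*54) = (-27471 + (4*(-19) + 11)*20) + (-20/9 + 2) = (-27471 + (-76 + 11)*20) - 2/9 = (-27471 - 65*20) - 2/9 = (-27471 - 1300) - 2/9 = -28771 - 2/9 = -258941/9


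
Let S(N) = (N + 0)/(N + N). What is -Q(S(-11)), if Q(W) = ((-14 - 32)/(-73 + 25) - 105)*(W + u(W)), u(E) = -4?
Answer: -17479/48 ≈ -364.15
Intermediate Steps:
S(N) = 1/2 (S(N) = N/((2*N)) = N*(1/(2*N)) = 1/2)
Q(W) = 2497/6 - 2497*W/24 (Q(W) = ((-14 - 32)/(-73 + 25) - 105)*(W - 4) = (-46/(-48) - 105)*(-4 + W) = (-46*(-1/48) - 105)*(-4 + W) = (23/24 - 105)*(-4 + W) = -2497*(-4 + W)/24 = 2497/6 - 2497*W/24)
-Q(S(-11)) = -(2497/6 - 2497/24*1/2) = -(2497/6 - 2497/48) = -1*17479/48 = -17479/48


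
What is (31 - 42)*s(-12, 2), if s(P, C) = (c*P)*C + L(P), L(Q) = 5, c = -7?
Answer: -1903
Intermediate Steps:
s(P, C) = 5 - 7*C*P (s(P, C) = (-7*P)*C + 5 = -7*C*P + 5 = 5 - 7*C*P)
(31 - 42)*s(-12, 2) = (31 - 42)*(5 - 7*2*(-12)) = -11*(5 + 168) = -11*173 = -1903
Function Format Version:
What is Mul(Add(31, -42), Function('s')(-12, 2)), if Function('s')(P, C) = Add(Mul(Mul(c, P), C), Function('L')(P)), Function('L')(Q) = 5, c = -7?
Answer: -1903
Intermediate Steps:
Function('s')(P, C) = Add(5, Mul(-7, C, P)) (Function('s')(P, C) = Add(Mul(Mul(-7, P), C), 5) = Add(Mul(-7, C, P), 5) = Add(5, Mul(-7, C, P)))
Mul(Add(31, -42), Function('s')(-12, 2)) = Mul(Add(31, -42), Add(5, Mul(-7, 2, -12))) = Mul(-11, Add(5, 168)) = Mul(-11, 173) = -1903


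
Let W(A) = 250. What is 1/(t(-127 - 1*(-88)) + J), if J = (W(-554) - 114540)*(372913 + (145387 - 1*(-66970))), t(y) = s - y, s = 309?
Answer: -1/66890507952 ≈ -1.4950e-11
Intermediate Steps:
t(y) = 309 - y
J = -66890508300 (J = (250 - 114540)*(372913 + (145387 - 1*(-66970))) = -114290*(372913 + (145387 + 66970)) = -114290*(372913 + 212357) = -114290*585270 = -66890508300)
1/(t(-127 - 1*(-88)) + J) = 1/((309 - (-127 - 1*(-88))) - 66890508300) = 1/((309 - (-127 + 88)) - 66890508300) = 1/((309 - 1*(-39)) - 66890508300) = 1/((309 + 39) - 66890508300) = 1/(348 - 66890508300) = 1/(-66890507952) = -1/66890507952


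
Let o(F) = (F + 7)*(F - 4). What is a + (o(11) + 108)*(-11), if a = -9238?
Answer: -11812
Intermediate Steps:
o(F) = (-4 + F)*(7 + F) (o(F) = (7 + F)*(-4 + F) = (-4 + F)*(7 + F))
a + (o(11) + 108)*(-11) = -9238 + ((-28 + 11² + 3*11) + 108)*(-11) = -9238 + ((-28 + 121 + 33) + 108)*(-11) = -9238 + (126 + 108)*(-11) = -9238 + 234*(-11) = -9238 - 2574 = -11812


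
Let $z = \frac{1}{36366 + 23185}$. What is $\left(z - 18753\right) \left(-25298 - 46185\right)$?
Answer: $\frac{79829348074666}{59551} \approx 1.3405 \cdot 10^{9}$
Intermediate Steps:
$z = \frac{1}{59551} \approx 1.6792 \cdot 10^{-5}$
$\left(z - 18753\right) \left(-25298 - 46185\right) = \left(\frac{1}{59551} - 18753\right) \left(-25298 - 46185\right) = \left(- \frac{1116759902}{59551}\right) \left(-71483\right) = \frac{79829348074666}{59551}$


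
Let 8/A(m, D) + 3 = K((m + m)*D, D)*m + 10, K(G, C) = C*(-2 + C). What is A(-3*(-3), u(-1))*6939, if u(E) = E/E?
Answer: -27756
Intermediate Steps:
u(E) = 1
A(m, D) = 8/(7 + D*m*(-2 + D)) (A(m, D) = 8/(-3 + ((D*(-2 + D))*m + 10)) = 8/(-3 + (D*m*(-2 + D) + 10)) = 8/(-3 + (10 + D*m*(-2 + D))) = 8/(7 + D*m*(-2 + D)))
A(-3*(-3), u(-1))*6939 = (8/(7 + 1*(-3*(-3))*(-2 + 1)))*6939 = (8/(7 + 1*9*(-1)))*6939 = (8/(7 - 9))*6939 = (8/(-2))*6939 = (8*(-½))*6939 = -4*6939 = -27756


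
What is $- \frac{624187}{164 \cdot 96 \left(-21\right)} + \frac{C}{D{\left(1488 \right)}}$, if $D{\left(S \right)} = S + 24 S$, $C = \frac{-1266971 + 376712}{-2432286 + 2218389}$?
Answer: $\frac{841282279079}{445590230400} \approx 1.888$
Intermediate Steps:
$C = \frac{296753}{71299}$ ($C = - \frac{890259}{-213897} = \left(-890259\right) \left(- \frac{1}{213897}\right) = \frac{296753}{71299} \approx 4.1621$)
$D{\left(S \right)} = 25 S$
$- \frac{624187}{164 \cdot 96 \left(-21\right)} + \frac{C}{D{\left(1488 \right)}} = - \frac{624187}{164 \cdot 96 \left(-21\right)} + \frac{296753}{71299 \cdot 25 \cdot 1488} = - \frac{624187}{15744 \left(-21\right)} + \frac{296753}{71299 \cdot 37200} = - \frac{624187}{-330624} + \frac{296753}{71299} \cdot \frac{1}{37200} = \left(-624187\right) \left(- \frac{1}{330624}\right) + \frac{296753}{2652322800} = \frac{624187}{330624} + \frac{296753}{2652322800} = \frac{841282279079}{445590230400}$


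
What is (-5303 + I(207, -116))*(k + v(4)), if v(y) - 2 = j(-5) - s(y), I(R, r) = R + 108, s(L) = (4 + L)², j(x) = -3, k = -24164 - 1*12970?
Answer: 185548612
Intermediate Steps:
k = -37134 (k = -24164 - 12970 = -37134)
I(R, r) = 108 + R
v(y) = -1 - (4 + y)² (v(y) = 2 + (-3 - (4 + y)²) = -1 - (4 + y)²)
(-5303 + I(207, -116))*(k + v(4)) = (-5303 + (108 + 207))*(-37134 + (-1 - (4 + 4)²)) = (-5303 + 315)*(-37134 + (-1 - 1*8²)) = -4988*(-37134 + (-1 - 1*64)) = -4988*(-37134 + (-1 - 64)) = -4988*(-37134 - 65) = -4988*(-37199) = 185548612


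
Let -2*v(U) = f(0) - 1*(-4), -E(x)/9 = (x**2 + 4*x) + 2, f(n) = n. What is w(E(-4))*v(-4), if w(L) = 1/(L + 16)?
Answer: 1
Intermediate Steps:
E(x) = -18 - 36*x - 9*x**2 (E(x) = -9*((x**2 + 4*x) + 2) = -9*(2 + x**2 + 4*x) = -18 - 36*x - 9*x**2)
w(L) = 1/(16 + L)
v(U) = -2 (v(U) = -(0 - 1*(-4))/2 = -(0 + 4)/2 = -1/2*4 = -2)
w(E(-4))*v(-4) = -2/(16 + (-18 - 36*(-4) - 9*(-4)**2)) = -2/(16 + (-18 + 144 - 9*16)) = -2/(16 + (-18 + 144 - 144)) = -2/(16 - 18) = -2/(-2) = -1/2*(-2) = 1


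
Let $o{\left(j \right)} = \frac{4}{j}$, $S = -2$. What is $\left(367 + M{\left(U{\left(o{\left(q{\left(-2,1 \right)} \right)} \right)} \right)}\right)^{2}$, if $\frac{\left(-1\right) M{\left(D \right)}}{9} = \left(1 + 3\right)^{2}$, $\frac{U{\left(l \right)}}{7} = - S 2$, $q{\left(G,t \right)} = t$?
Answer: $49729$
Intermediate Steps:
$U{\left(l \right)} = 28$ ($U{\left(l \right)} = 7 \left(-1\right) \left(-2\right) 2 = 7 \cdot 2 \cdot 2 = 7 \cdot 4 = 28$)
$M{\left(D \right)} = -144$ ($M{\left(D \right)} = - 9 \left(1 + 3\right)^{2} = - 9 \cdot 4^{2} = \left(-9\right) 16 = -144$)
$\left(367 + M{\left(U{\left(o{\left(q{\left(-2,1 \right)} \right)} \right)} \right)}\right)^{2} = \left(367 - 144\right)^{2} = 223^{2} = 49729$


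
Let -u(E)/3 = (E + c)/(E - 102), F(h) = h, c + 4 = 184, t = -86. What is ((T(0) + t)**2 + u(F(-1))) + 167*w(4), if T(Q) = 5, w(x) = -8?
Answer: 538712/103 ≈ 5230.2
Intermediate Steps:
c = 180 (c = -4 + 184 = 180)
u(E) = -3*(180 + E)/(-102 + E) (u(E) = -3*(E + 180)/(E - 102) = -3*(180 + E)/(-102 + E))
((T(0) + t)**2 + u(F(-1))) + 167*w(4) = ((5 - 86)**2 + 3*(-180 - 1*(-1))/(-102 - 1)) + 167*(-8) = ((-81)**2 + 3*(-180 + 1)/(-103)) - 1336 = (6561 + 3*(-1/103)*(-179)) - 1336 = (6561 + 537/103) - 1336 = 676320/103 - 1336 = 538712/103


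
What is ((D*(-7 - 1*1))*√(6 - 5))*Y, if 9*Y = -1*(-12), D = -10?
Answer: 320/3 ≈ 106.67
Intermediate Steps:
Y = 4/3 (Y = (-1*(-12))/9 = (⅑)*12 = 4/3 ≈ 1.3333)
((D*(-7 - 1*1))*√(6 - 5))*Y = ((-10*(-7 - 1*1))*√(6 - 5))*(4/3) = ((-10*(-7 - 1))*√1)*(4/3) = (-10*(-8)*1)*(4/3) = (80*1)*(4/3) = 80*(4/3) = 320/3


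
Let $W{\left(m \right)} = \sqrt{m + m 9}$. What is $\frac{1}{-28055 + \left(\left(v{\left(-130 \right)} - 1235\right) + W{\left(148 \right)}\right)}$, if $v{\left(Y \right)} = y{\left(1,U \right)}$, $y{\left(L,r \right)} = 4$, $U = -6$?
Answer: $- \frac{14643}{428834158} - \frac{\sqrt{370}}{428834158} \approx -3.4191 \cdot 10^{-5}$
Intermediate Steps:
$W{\left(m \right)} = \sqrt{10} \sqrt{m}$ ($W{\left(m \right)} = \sqrt{m + 9 m} = \sqrt{10 m} = \sqrt{10} \sqrt{m}$)
$v{\left(Y \right)} = 4$
$\frac{1}{-28055 + \left(\left(v{\left(-130 \right)} - 1235\right) + W{\left(148 \right)}\right)} = \frac{1}{-28055 + \left(\left(4 - 1235\right) + \sqrt{10} \sqrt{148}\right)} = \frac{1}{-28055 - \left(1231 - \sqrt{10} \cdot 2 \sqrt{37}\right)} = \frac{1}{-28055 - \left(1231 - 2 \sqrt{370}\right)} = \frac{1}{-29286 + 2 \sqrt{370}}$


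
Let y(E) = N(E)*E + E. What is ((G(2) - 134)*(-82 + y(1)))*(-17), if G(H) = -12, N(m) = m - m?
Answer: -201042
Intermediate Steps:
N(m) = 0
y(E) = E (y(E) = 0*E + E = 0 + E = E)
((G(2) - 134)*(-82 + y(1)))*(-17) = ((-12 - 134)*(-82 + 1))*(-17) = -146*(-81)*(-17) = 11826*(-17) = -201042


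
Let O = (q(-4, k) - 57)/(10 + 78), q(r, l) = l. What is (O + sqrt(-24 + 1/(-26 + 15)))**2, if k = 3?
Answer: (27 - 4*I*sqrt(2915))**2/1936 ≈ -23.714 - 6.0238*I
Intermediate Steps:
O = -27/44 (O = (3 - 57)/(10 + 78) = -54/88 = -54*1/88 = -27/44 ≈ -0.61364)
(O + sqrt(-24 + 1/(-26 + 15)))**2 = (-27/44 + sqrt(-24 + 1/(-26 + 15)))**2 = (-27/44 + sqrt(-24 + 1/(-11)))**2 = (-27/44 + sqrt(-24 - 1/11))**2 = (-27/44 + sqrt(-265/11))**2 = (-27/44 + I*sqrt(2915)/11)**2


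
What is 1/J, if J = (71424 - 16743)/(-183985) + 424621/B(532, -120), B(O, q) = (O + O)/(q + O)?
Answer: 48940010/8046746607409 ≈ 6.0820e-6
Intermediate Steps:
B(O, q) = 2*O/(O + q) (B(O, q) = (2*O)/(O + q) = 2*O/(O + q))
J = 8046746607409/48940010 (J = (71424 - 16743)/(-183985) + 424621/((2*532/(532 - 120))) = 54681*(-1/183985) + 424621/((2*532/412)) = -54681/183985 + 424621/((2*532*(1/412))) = -54681/183985 + 424621/(266/103) = -54681/183985 + 424621*(103/266) = -54681/183985 + 43735963/266 = 8046746607409/48940010 ≈ 1.6442e+5)
1/J = 1/(8046746607409/48940010) = 48940010/8046746607409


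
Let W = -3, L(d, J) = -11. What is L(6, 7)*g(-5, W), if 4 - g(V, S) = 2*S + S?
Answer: -143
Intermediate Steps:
g(V, S) = 4 - 3*S (g(V, S) = 4 - (2*S + S) = 4 - 3*S)
L(6, 7)*g(-5, W) = -11*(4 - 3*(-3)) = -11*(4 + 9) = -11*13 = -143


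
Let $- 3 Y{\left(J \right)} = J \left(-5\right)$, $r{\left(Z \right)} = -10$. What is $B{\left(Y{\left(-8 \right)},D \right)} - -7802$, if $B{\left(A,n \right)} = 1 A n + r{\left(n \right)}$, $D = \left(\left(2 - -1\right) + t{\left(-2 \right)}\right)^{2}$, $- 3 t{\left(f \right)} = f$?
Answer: $\frac{205544}{27} \approx 7612.7$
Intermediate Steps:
$t{\left(f \right)} = - \frac{f}{3}$
$D = \frac{121}{9}$ ($D = \left(\left(2 - -1\right) - - \frac{2}{3}\right)^{2} = \left(\left(2 + 1\right) + \frac{2}{3}\right)^{2} = \left(3 + \frac{2}{3}\right)^{2} = \left(\frac{11}{3}\right)^{2} = \frac{121}{9} \approx 13.444$)
$Y{\left(J \right)} = \frac{5 J}{3}$ ($Y{\left(J \right)} = - \frac{J \left(-5\right)}{3} = - \frac{\left(-5\right) J}{3} = \frac{5 J}{3}$)
$B{\left(A,n \right)} = -10 + A n$ ($B{\left(A,n \right)} = 1 A n - 10 = A n - 10 = -10 + A n$)
$B{\left(Y{\left(-8 \right)},D \right)} - -7802 = \left(-10 + \frac{5}{3} \left(-8\right) \frac{121}{9}\right) - -7802 = \left(-10 - \frac{4840}{27}\right) + 7802 = - \frac{5110}{27} + 7802 = \frac{205544}{27}$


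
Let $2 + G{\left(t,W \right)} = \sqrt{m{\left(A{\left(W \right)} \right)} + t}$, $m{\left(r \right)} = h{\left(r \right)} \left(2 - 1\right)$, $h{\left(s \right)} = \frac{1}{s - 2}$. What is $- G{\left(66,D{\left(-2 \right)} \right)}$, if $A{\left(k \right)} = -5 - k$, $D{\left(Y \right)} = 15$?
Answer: $2 - \frac{\sqrt{31922}}{22} \approx -6.1212$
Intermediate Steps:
$h{\left(s \right)} = \frac{1}{-2 + s}$
$m{\left(r \right)} = \frac{1}{-2 + r}$ ($m{\left(r \right)} = \frac{2 - 1}{-2 + r} = \frac{1}{-2 + r} 1 = \frac{1}{-2 + r}$)
$G{\left(t,W \right)} = -2 + \sqrt{t + \frac{1}{-7 - W}}$ ($G{\left(t,W \right)} = -2 + \sqrt{\frac{1}{-2 - \left(5 + W\right)} + t} = -2 + \sqrt{\frac{1}{-7 - W} + t} = -2 + \sqrt{t + \frac{1}{-7 - W}}$)
$- G{\left(66,D{\left(-2 \right)} \right)} = - (-2 + \sqrt{\frac{-1 + 66 \left(7 + 15\right)}{7 + 15}}) = - (-2 + \sqrt{\frac{-1 + 66 \cdot 22}{22}}) = - (-2 + \sqrt{\frac{-1 + 1452}{22}}) = - (-2 + \sqrt{\frac{1}{22} \cdot 1451}) = - (-2 + \sqrt{\frac{1451}{22}}) = - (-2 + \frac{\sqrt{31922}}{22}) = 2 - \frac{\sqrt{31922}}{22}$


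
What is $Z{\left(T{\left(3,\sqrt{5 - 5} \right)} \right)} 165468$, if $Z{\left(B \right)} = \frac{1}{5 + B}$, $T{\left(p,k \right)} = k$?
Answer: $\frac{165468}{5} \approx 33094.0$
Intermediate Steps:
$Z{\left(T{\left(3,\sqrt{5 - 5} \right)} \right)} 165468 = \frac{1}{5 + \sqrt{5 - 5}} \cdot 165468 = \frac{1}{5 + \sqrt{0}} \cdot 165468 = \frac{1}{5 + 0} \cdot 165468 = \frac{1}{5} \cdot 165468 = \frac{165468}{5}$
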